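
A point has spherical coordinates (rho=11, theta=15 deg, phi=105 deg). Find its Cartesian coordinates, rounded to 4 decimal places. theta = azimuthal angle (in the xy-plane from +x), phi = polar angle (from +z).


x = 11 * sin(105) * cos(15) = 10.2631
y = 11 * sin(105) * sin(15) = 2.75
z = 11 * cos(105) = -2.847

(10.2631, 2.75, -2.847)


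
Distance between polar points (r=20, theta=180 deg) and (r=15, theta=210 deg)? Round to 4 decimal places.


d = sqrt(r1^2 + r2^2 - 2*r1*r2*cos(t2-t1))
d = sqrt(20^2 + 15^2 - 2*20*15*cos(210-180)) = 10.2657

10.2657


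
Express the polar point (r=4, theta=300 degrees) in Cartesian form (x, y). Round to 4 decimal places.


x = 4 * cos(300) = 2
y = 4 * sin(300) = -3.4641

(2, -3.4641)


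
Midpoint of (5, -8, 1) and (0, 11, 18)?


Midpoint = ((5+0)/2, (-8+11)/2, (1+18)/2) = (2.5, 1.5, 9.5)

(2.5, 1.5, 9.5)


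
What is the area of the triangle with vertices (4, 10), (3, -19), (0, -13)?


Area = |x1(y2-y3) + x2(y3-y1) + x3(y1-y2)| / 2
= |4*(-19--13) + 3*(-13-10) + 0*(10--19)| / 2
= 46.5

46.5


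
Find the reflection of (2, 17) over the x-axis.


Reflection across x-axis: (x, y) -> (x, -y)
(2, 17) -> (2, -17)

(2, -17)


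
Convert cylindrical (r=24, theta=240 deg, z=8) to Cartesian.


x = 24 * cos(240) = -12
y = 24 * sin(240) = -20.7846
z = 8

(-12, -20.7846, 8)


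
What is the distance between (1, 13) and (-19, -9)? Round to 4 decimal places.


d = sqrt((-19-1)^2 + (-9-13)^2) = 29.7321

29.7321


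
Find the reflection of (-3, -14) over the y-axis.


Reflection across y-axis: (x, y) -> (-x, y)
(-3, -14) -> (3, -14)

(3, -14)


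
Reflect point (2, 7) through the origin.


Reflection through origin: (x, y) -> (-x, -y)
(2, 7) -> (-2, -7)

(-2, -7)


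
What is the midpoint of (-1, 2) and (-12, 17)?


Midpoint = ((-1+-12)/2, (2+17)/2) = (-6.5, 9.5)

(-6.5, 9.5)


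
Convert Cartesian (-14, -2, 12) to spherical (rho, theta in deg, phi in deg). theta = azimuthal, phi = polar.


rho = sqrt((-14)^2 + (-2)^2 + 12^2) = 18.5472
theta = atan2(-2, -14) = 188.1301 deg
phi = acos(12/18.5472) = 49.6845 deg

rho = 18.5472, theta = 188.1301 deg, phi = 49.6845 deg


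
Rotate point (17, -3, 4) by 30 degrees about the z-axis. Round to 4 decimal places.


x' = 17*cos(30) - -3*sin(30) = 16.2224
y' = 17*sin(30) + -3*cos(30) = 5.9019
z' = 4

(16.2224, 5.9019, 4)


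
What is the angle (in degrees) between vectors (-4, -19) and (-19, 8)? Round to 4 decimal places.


dot = -4*-19 + -19*8 = -76
|u| = 19.4165, |v| = 20.6155
cos(angle) = -0.1899
angle = 100.945 degrees

100.945 degrees


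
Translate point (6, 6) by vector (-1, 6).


Translation: (x+dx, y+dy) = (6+-1, 6+6) = (5, 12)

(5, 12)


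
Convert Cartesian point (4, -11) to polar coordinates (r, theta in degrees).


r = sqrt(4^2 + (-11)^2) = 11.7047
theta = atan2(-11, 4) = 289.9831 degrees

r = 11.7047, theta = 289.9831 degrees


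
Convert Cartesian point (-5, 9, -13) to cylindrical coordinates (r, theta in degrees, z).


r = sqrt((-5)^2 + 9^2) = 10.2956
theta = atan2(9, -5) = 119.0546 deg
z = -13

r = 10.2956, theta = 119.0546 deg, z = -13


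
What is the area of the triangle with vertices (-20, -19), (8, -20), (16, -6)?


Area = |x1(y2-y3) + x2(y3-y1) + x3(y1-y2)| / 2
= |-20*(-20--6) + 8*(-6--19) + 16*(-19--20)| / 2
= 200

200


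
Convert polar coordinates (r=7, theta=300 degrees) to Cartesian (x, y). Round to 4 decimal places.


x = 7 * cos(300) = 3.5
y = 7 * sin(300) = -6.0622

(3.5, -6.0622)


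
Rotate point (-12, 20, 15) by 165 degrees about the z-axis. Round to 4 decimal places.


x' = -12*cos(165) - 20*sin(165) = 6.4147
y' = -12*sin(165) + 20*cos(165) = -22.4243
z' = 15

(6.4147, -22.4243, 15)


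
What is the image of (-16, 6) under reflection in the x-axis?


Reflection across x-axis: (x, y) -> (x, -y)
(-16, 6) -> (-16, -6)

(-16, -6)


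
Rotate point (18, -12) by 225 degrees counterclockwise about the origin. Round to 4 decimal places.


x' = 18*cos(225) - -12*sin(225) = -21.2132
y' = 18*sin(225) + -12*cos(225) = -4.2426

(-21.2132, -4.2426)


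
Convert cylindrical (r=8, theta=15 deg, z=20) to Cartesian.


x = 8 * cos(15) = 7.7274
y = 8 * sin(15) = 2.0706
z = 20

(7.7274, 2.0706, 20)


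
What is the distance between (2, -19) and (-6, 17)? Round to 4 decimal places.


d = sqrt((-6-2)^2 + (17--19)^2) = 36.8782

36.8782


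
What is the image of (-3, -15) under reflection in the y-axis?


Reflection across y-axis: (x, y) -> (-x, y)
(-3, -15) -> (3, -15)

(3, -15)


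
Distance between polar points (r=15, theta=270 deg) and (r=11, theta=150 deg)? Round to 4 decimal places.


d = sqrt(r1^2 + r2^2 - 2*r1*r2*cos(t2-t1))
d = sqrt(15^2 + 11^2 - 2*15*11*cos(150-270)) = 22.6053

22.6053


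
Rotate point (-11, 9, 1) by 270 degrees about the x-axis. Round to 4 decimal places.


x' = -11
y' = 9*cos(270) - 1*sin(270) = 1
z' = 9*sin(270) + 1*cos(270) = -9

(-11, 1, -9)


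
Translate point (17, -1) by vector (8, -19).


Translation: (x+dx, y+dy) = (17+8, -1+-19) = (25, -20)

(25, -20)


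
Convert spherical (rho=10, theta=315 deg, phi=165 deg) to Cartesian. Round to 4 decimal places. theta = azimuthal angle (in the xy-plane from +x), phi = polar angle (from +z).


x = 10 * sin(165) * cos(315) = 1.8301
y = 10 * sin(165) * sin(315) = -1.8301
z = 10 * cos(165) = -9.6593

(1.8301, -1.8301, -9.6593)


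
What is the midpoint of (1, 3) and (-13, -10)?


Midpoint = ((1+-13)/2, (3+-10)/2) = (-6, -3.5)

(-6, -3.5)


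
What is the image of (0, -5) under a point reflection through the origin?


Reflection through origin: (x, y) -> (-x, -y)
(0, -5) -> (0, 5)

(0, 5)


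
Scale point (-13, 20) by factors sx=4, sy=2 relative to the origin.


Scaling: (x*sx, y*sy) = (-13*4, 20*2) = (-52, 40)

(-52, 40)


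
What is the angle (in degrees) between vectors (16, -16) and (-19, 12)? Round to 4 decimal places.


dot = 16*-19 + -16*12 = -496
|u| = 22.6274, |v| = 22.4722
cos(angle) = -0.9754
angle = 167.2756 degrees

167.2756 degrees


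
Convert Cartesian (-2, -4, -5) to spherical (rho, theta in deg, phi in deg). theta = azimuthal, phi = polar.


rho = sqrt((-2)^2 + (-4)^2 + (-5)^2) = 6.7082
theta = atan2(-4, -2) = 243.4349 deg
phi = acos(-5/6.7082) = 138.1897 deg

rho = 6.7082, theta = 243.4349 deg, phi = 138.1897 deg


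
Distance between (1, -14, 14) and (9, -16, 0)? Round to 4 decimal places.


d = sqrt((9-1)^2 + (-16--14)^2 + (0-14)^2) = 16.2481

16.2481


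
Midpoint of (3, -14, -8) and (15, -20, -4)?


Midpoint = ((3+15)/2, (-14+-20)/2, (-8+-4)/2) = (9, -17, -6)

(9, -17, -6)


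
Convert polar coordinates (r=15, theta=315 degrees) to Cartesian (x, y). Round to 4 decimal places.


x = 15 * cos(315) = 10.6066
y = 15 * sin(315) = -10.6066

(10.6066, -10.6066)


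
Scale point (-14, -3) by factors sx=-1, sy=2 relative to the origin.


Scaling: (x*sx, y*sy) = (-14*-1, -3*2) = (14, -6)

(14, -6)


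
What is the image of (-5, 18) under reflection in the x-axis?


Reflection across x-axis: (x, y) -> (x, -y)
(-5, 18) -> (-5, -18)

(-5, -18)


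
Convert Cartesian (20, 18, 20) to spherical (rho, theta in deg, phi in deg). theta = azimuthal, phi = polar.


rho = sqrt(20^2 + 18^2 + 20^2) = 33.5261
theta = atan2(18, 20) = 41.9872 deg
phi = acos(20/33.5261) = 53.3768 deg

rho = 33.5261, theta = 41.9872 deg, phi = 53.3768 deg


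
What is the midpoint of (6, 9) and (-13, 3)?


Midpoint = ((6+-13)/2, (9+3)/2) = (-3.5, 6)

(-3.5, 6)


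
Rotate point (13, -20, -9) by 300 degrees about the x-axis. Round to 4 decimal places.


x' = 13
y' = -20*cos(300) - -9*sin(300) = -17.7942
z' = -20*sin(300) + -9*cos(300) = 12.8205

(13, -17.7942, 12.8205)


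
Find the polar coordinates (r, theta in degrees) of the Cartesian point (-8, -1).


r = sqrt((-8)^2 + (-1)^2) = 8.0623
theta = atan2(-1, -8) = 187.125 degrees

r = 8.0623, theta = 187.125 degrees


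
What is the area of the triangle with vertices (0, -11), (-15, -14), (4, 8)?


Area = |x1(y2-y3) + x2(y3-y1) + x3(y1-y2)| / 2
= |0*(-14-8) + -15*(8--11) + 4*(-11--14)| / 2
= 136.5

136.5


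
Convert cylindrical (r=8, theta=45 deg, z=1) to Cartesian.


x = 8 * cos(45) = 5.6569
y = 8 * sin(45) = 5.6569
z = 1

(5.6569, 5.6569, 1)


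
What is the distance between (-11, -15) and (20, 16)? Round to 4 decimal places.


d = sqrt((20--11)^2 + (16--15)^2) = 43.8406

43.8406


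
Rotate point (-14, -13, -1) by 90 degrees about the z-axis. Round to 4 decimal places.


x' = -14*cos(90) - -13*sin(90) = 13
y' = -14*sin(90) + -13*cos(90) = -14
z' = -1

(13, -14, -1)


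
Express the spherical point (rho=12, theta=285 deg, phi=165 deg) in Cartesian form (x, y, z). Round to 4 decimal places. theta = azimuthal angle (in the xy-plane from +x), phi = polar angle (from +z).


x = 12 * sin(165) * cos(285) = 0.8038
y = 12 * sin(165) * sin(285) = -3
z = 12 * cos(165) = -11.5911

(0.8038, -3, -11.5911)


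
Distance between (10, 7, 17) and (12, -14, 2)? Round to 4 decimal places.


d = sqrt((12-10)^2 + (-14-7)^2 + (2-17)^2) = 25.8844

25.8844


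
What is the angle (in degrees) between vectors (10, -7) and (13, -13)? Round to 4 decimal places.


dot = 10*13 + -7*-13 = 221
|u| = 12.2066, |v| = 18.3848
cos(angle) = 0.9848
angle = 10.008 degrees

10.008 degrees


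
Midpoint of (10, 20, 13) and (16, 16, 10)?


Midpoint = ((10+16)/2, (20+16)/2, (13+10)/2) = (13, 18, 11.5)

(13, 18, 11.5)


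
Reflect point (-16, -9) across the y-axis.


Reflection across y-axis: (x, y) -> (-x, y)
(-16, -9) -> (16, -9)

(16, -9)


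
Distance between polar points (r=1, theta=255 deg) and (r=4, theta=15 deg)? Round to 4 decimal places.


d = sqrt(r1^2 + r2^2 - 2*r1*r2*cos(t2-t1))
d = sqrt(1^2 + 4^2 - 2*1*4*cos(15-255)) = 4.5826

4.5826


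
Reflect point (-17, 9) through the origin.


Reflection through origin: (x, y) -> (-x, -y)
(-17, 9) -> (17, -9)

(17, -9)


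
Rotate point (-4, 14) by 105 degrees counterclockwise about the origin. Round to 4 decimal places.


x' = -4*cos(105) - 14*sin(105) = -12.4877
y' = -4*sin(105) + 14*cos(105) = -7.4872

(-12.4877, -7.4872)


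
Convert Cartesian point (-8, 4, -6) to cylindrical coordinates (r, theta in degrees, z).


r = sqrt((-8)^2 + 4^2) = 8.9443
theta = atan2(4, -8) = 153.4349 deg
z = -6

r = 8.9443, theta = 153.4349 deg, z = -6


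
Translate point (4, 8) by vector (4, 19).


Translation: (x+dx, y+dy) = (4+4, 8+19) = (8, 27)

(8, 27)


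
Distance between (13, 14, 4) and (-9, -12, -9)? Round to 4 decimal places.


d = sqrt((-9-13)^2 + (-12-14)^2 + (-9-4)^2) = 36.4555

36.4555


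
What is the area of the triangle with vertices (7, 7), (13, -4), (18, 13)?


Area = |x1(y2-y3) + x2(y3-y1) + x3(y1-y2)| / 2
= |7*(-4-13) + 13*(13-7) + 18*(7--4)| / 2
= 78.5

78.5


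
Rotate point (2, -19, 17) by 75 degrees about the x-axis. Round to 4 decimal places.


x' = 2
y' = -19*cos(75) - 17*sin(75) = -21.3383
z' = -19*sin(75) + 17*cos(75) = -13.9527

(2, -21.3383, -13.9527)


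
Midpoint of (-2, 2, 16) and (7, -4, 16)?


Midpoint = ((-2+7)/2, (2+-4)/2, (16+16)/2) = (2.5, -1, 16)

(2.5, -1, 16)


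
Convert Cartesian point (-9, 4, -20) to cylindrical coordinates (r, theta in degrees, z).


r = sqrt((-9)^2 + 4^2) = 9.8489
theta = atan2(4, -9) = 156.0375 deg
z = -20

r = 9.8489, theta = 156.0375 deg, z = -20


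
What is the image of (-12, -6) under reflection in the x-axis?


Reflection across x-axis: (x, y) -> (x, -y)
(-12, -6) -> (-12, 6)

(-12, 6)


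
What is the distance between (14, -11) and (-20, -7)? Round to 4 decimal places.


d = sqrt((-20-14)^2 + (-7--11)^2) = 34.2345

34.2345


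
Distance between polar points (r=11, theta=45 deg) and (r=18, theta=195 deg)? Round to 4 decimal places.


d = sqrt(r1^2 + r2^2 - 2*r1*r2*cos(t2-t1))
d = sqrt(11^2 + 18^2 - 2*11*18*cos(195-45)) = 28.0704

28.0704


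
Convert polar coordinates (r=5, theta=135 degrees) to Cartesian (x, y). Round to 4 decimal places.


x = 5 * cos(135) = -3.5355
y = 5 * sin(135) = 3.5355

(-3.5355, 3.5355)


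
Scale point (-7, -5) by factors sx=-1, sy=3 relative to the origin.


Scaling: (x*sx, y*sy) = (-7*-1, -5*3) = (7, -15)

(7, -15)


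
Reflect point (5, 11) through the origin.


Reflection through origin: (x, y) -> (-x, -y)
(5, 11) -> (-5, -11)

(-5, -11)


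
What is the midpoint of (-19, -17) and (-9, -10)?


Midpoint = ((-19+-9)/2, (-17+-10)/2) = (-14, -13.5)

(-14, -13.5)


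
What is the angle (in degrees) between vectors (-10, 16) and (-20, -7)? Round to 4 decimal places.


dot = -10*-20 + 16*-7 = 88
|u| = 18.868, |v| = 21.1896
cos(angle) = 0.2201
angle = 77.2847 degrees

77.2847 degrees


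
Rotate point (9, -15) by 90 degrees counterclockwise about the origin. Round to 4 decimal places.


x' = 9*cos(90) - -15*sin(90) = 15
y' = 9*sin(90) + -15*cos(90) = 9

(15, 9)


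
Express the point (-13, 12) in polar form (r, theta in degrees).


r = sqrt((-13)^2 + 12^2) = 17.6918
theta = atan2(12, -13) = 137.2906 degrees

r = 17.6918, theta = 137.2906 degrees


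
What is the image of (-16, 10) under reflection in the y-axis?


Reflection across y-axis: (x, y) -> (-x, y)
(-16, 10) -> (16, 10)

(16, 10)


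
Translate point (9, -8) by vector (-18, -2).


Translation: (x+dx, y+dy) = (9+-18, -8+-2) = (-9, -10)

(-9, -10)


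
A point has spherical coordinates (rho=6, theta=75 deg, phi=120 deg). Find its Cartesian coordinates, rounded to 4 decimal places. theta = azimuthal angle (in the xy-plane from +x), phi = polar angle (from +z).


x = 6 * sin(120) * cos(75) = 1.3449
y = 6 * sin(120) * sin(75) = 5.0191
z = 6 * cos(120) = -3

(1.3449, 5.0191, -3)


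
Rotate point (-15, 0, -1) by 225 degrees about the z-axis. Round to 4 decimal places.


x' = -15*cos(225) - 0*sin(225) = 10.6066
y' = -15*sin(225) + 0*cos(225) = 10.6066
z' = -1

(10.6066, 10.6066, -1)


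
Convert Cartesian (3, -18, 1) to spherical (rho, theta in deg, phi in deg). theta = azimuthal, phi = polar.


rho = sqrt(3^2 + (-18)^2 + 1^2) = 18.2757
theta = atan2(-18, 3) = 279.4623 deg
phi = acos(1/18.2757) = 86.8633 deg

rho = 18.2757, theta = 279.4623 deg, phi = 86.8633 deg


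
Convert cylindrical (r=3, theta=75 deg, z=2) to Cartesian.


x = 3 * cos(75) = 0.7765
y = 3 * sin(75) = 2.8978
z = 2

(0.7765, 2.8978, 2)


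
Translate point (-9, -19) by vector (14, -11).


Translation: (x+dx, y+dy) = (-9+14, -19+-11) = (5, -30)

(5, -30)


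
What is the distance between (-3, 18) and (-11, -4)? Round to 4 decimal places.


d = sqrt((-11--3)^2 + (-4-18)^2) = 23.4094

23.4094


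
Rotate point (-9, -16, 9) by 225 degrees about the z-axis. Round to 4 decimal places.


x' = -9*cos(225) - -16*sin(225) = -4.9497
y' = -9*sin(225) + -16*cos(225) = 17.6777
z' = 9

(-4.9497, 17.6777, 9)


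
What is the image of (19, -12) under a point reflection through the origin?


Reflection through origin: (x, y) -> (-x, -y)
(19, -12) -> (-19, 12)

(-19, 12)


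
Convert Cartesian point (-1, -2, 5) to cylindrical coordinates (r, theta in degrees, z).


r = sqrt((-1)^2 + (-2)^2) = 2.2361
theta = atan2(-2, -1) = 243.4349 deg
z = 5

r = 2.2361, theta = 243.4349 deg, z = 5


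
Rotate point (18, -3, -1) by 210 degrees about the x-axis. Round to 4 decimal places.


x' = 18
y' = -3*cos(210) - -1*sin(210) = 2.0981
z' = -3*sin(210) + -1*cos(210) = 2.366

(18, 2.0981, 2.366)


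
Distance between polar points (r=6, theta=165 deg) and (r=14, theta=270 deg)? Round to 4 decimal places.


d = sqrt(r1^2 + r2^2 - 2*r1*r2*cos(t2-t1))
d = sqrt(6^2 + 14^2 - 2*6*14*cos(270-165)) = 16.5976

16.5976


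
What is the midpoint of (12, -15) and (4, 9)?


Midpoint = ((12+4)/2, (-15+9)/2) = (8, -3)

(8, -3)


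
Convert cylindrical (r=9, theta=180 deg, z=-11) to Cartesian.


x = 9 * cos(180) = -9
y = 9 * sin(180) = 0
z = -11

(-9, 0, -11)


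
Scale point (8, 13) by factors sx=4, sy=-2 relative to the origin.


Scaling: (x*sx, y*sy) = (8*4, 13*-2) = (32, -26)

(32, -26)


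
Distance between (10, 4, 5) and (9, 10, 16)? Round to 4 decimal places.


d = sqrt((9-10)^2 + (10-4)^2 + (16-5)^2) = 12.5698

12.5698


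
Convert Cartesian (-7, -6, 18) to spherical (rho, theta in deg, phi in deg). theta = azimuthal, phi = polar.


rho = sqrt((-7)^2 + (-6)^2 + 18^2) = 20.2237
theta = atan2(-6, -7) = 220.6013 deg
phi = acos(18/20.2237) = 27.1214 deg

rho = 20.2237, theta = 220.6013 deg, phi = 27.1214 deg


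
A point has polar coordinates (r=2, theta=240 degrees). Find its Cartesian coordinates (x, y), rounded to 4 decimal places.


x = 2 * cos(240) = -1
y = 2 * sin(240) = -1.7321

(-1, -1.7321)


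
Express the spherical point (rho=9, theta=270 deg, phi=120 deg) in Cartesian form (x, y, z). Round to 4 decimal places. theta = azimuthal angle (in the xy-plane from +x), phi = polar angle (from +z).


x = 9 * sin(120) * cos(270) = 0
y = 9 * sin(120) * sin(270) = -7.7942
z = 9 * cos(120) = -4.5

(0, -7.7942, -4.5)


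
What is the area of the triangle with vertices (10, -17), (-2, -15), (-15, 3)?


Area = |x1(y2-y3) + x2(y3-y1) + x3(y1-y2)| / 2
= |10*(-15-3) + -2*(3--17) + -15*(-17--15)| / 2
= 95

95


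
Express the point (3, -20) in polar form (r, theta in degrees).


r = sqrt(3^2 + (-20)^2) = 20.2237
theta = atan2(-20, 3) = 278.5308 degrees

r = 20.2237, theta = 278.5308 degrees


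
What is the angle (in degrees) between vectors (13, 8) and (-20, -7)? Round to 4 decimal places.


dot = 13*-20 + 8*-7 = -316
|u| = 15.2643, |v| = 21.1896
cos(angle) = -0.977
angle = 167.6825 degrees

167.6825 degrees


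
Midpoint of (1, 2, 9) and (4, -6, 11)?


Midpoint = ((1+4)/2, (2+-6)/2, (9+11)/2) = (2.5, -2, 10)

(2.5, -2, 10)


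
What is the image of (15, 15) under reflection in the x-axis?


Reflection across x-axis: (x, y) -> (x, -y)
(15, 15) -> (15, -15)

(15, -15)


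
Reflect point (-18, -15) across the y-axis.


Reflection across y-axis: (x, y) -> (-x, y)
(-18, -15) -> (18, -15)

(18, -15)


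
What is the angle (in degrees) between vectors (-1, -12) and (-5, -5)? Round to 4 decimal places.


dot = -1*-5 + -12*-5 = 65
|u| = 12.0416, |v| = 7.0711
cos(angle) = 0.7634
angle = 40.2364 degrees

40.2364 degrees


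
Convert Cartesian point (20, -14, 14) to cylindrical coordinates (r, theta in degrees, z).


r = sqrt(20^2 + (-14)^2) = 24.4131
theta = atan2(-14, 20) = 325.008 deg
z = 14

r = 24.4131, theta = 325.008 deg, z = 14


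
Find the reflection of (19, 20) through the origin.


Reflection through origin: (x, y) -> (-x, -y)
(19, 20) -> (-19, -20)

(-19, -20)


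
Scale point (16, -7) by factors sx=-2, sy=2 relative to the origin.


Scaling: (x*sx, y*sy) = (16*-2, -7*2) = (-32, -14)

(-32, -14)


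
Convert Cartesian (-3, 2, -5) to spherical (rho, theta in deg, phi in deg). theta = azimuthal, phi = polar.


rho = sqrt((-3)^2 + 2^2 + (-5)^2) = 6.1644
theta = atan2(2, -3) = 146.3099 deg
phi = acos(-5/6.1644) = 144.2042 deg

rho = 6.1644, theta = 146.3099 deg, phi = 144.2042 deg


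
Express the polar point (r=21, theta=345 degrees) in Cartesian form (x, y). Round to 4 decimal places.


x = 21 * cos(345) = 20.2844
y = 21 * sin(345) = -5.4352

(20.2844, -5.4352)


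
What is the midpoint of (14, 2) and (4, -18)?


Midpoint = ((14+4)/2, (2+-18)/2) = (9, -8)

(9, -8)


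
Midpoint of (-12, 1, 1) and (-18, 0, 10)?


Midpoint = ((-12+-18)/2, (1+0)/2, (1+10)/2) = (-15, 0.5, 5.5)

(-15, 0.5, 5.5)


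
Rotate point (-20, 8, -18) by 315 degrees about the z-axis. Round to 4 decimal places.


x' = -20*cos(315) - 8*sin(315) = -8.4853
y' = -20*sin(315) + 8*cos(315) = 19.799
z' = -18

(-8.4853, 19.799, -18)


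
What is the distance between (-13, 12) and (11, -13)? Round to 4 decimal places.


d = sqrt((11--13)^2 + (-13-12)^2) = 34.6554

34.6554


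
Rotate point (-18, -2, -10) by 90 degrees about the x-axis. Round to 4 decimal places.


x' = -18
y' = -2*cos(90) - -10*sin(90) = 10
z' = -2*sin(90) + -10*cos(90) = -2

(-18, 10, -2)


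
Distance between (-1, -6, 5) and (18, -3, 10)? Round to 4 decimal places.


d = sqrt((18--1)^2 + (-3--6)^2 + (10-5)^2) = 19.8746

19.8746


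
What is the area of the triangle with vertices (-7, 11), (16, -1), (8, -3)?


Area = |x1(y2-y3) + x2(y3-y1) + x3(y1-y2)| / 2
= |-7*(-1--3) + 16*(-3-11) + 8*(11--1)| / 2
= 71

71


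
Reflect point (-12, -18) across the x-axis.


Reflection across x-axis: (x, y) -> (x, -y)
(-12, -18) -> (-12, 18)

(-12, 18)


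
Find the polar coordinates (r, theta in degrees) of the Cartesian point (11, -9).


r = sqrt(11^2 + (-9)^2) = 14.2127
theta = atan2(-9, 11) = 320.7106 degrees

r = 14.2127, theta = 320.7106 degrees


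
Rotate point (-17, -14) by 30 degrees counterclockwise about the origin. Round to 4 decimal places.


x' = -17*cos(30) - -14*sin(30) = -7.7224
y' = -17*sin(30) + -14*cos(30) = -20.6244

(-7.7224, -20.6244)


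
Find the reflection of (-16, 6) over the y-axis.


Reflection across y-axis: (x, y) -> (-x, y)
(-16, 6) -> (16, 6)

(16, 6)


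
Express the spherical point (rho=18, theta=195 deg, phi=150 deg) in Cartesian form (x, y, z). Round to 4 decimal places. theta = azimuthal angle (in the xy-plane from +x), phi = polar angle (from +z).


x = 18 * sin(150) * cos(195) = -8.6933
y = 18 * sin(150) * sin(195) = -2.3294
z = 18 * cos(150) = -15.5885

(-8.6933, -2.3294, -15.5885)


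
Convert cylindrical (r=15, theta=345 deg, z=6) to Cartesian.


x = 15 * cos(345) = 14.4889
y = 15 * sin(345) = -3.8823
z = 6

(14.4889, -3.8823, 6)


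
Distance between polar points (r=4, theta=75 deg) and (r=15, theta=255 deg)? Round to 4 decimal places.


d = sqrt(r1^2 + r2^2 - 2*r1*r2*cos(t2-t1))
d = sqrt(4^2 + 15^2 - 2*4*15*cos(255-75)) = 19

19


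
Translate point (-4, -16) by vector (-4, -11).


Translation: (x+dx, y+dy) = (-4+-4, -16+-11) = (-8, -27)

(-8, -27)


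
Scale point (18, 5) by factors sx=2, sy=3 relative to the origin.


Scaling: (x*sx, y*sy) = (18*2, 5*3) = (36, 15)

(36, 15)


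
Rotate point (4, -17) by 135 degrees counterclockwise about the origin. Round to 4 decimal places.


x' = 4*cos(135) - -17*sin(135) = 9.1924
y' = 4*sin(135) + -17*cos(135) = 14.8492

(9.1924, 14.8492)


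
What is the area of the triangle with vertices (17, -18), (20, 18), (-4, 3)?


Area = |x1(y2-y3) + x2(y3-y1) + x3(y1-y2)| / 2
= |17*(18-3) + 20*(3--18) + -4*(-18-18)| / 2
= 409.5

409.5


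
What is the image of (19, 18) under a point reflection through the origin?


Reflection through origin: (x, y) -> (-x, -y)
(19, 18) -> (-19, -18)

(-19, -18)


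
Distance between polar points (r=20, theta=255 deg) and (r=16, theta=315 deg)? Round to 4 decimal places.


d = sqrt(r1^2 + r2^2 - 2*r1*r2*cos(t2-t1))
d = sqrt(20^2 + 16^2 - 2*20*16*cos(315-255)) = 18.3303

18.3303


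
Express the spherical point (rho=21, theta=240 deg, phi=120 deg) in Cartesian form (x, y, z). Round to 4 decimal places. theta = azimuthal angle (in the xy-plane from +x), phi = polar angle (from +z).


x = 21 * sin(120) * cos(240) = -9.0933
y = 21 * sin(120) * sin(240) = -15.75
z = 21 * cos(120) = -10.5

(-9.0933, -15.75, -10.5)


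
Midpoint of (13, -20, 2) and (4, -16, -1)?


Midpoint = ((13+4)/2, (-20+-16)/2, (2+-1)/2) = (8.5, -18, 0.5)

(8.5, -18, 0.5)


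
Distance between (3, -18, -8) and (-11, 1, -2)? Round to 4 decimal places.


d = sqrt((-11-3)^2 + (1--18)^2 + (-2--8)^2) = 24.3516

24.3516


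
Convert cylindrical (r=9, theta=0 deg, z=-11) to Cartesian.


x = 9 * cos(0) = 9
y = 9 * sin(0) = 0
z = -11

(9, 0, -11)


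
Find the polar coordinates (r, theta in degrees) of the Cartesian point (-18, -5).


r = sqrt((-18)^2 + (-5)^2) = 18.6815
theta = atan2(-5, -18) = 195.5241 degrees

r = 18.6815, theta = 195.5241 degrees


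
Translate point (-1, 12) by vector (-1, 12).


Translation: (x+dx, y+dy) = (-1+-1, 12+12) = (-2, 24)

(-2, 24)


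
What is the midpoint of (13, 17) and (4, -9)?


Midpoint = ((13+4)/2, (17+-9)/2) = (8.5, 4)

(8.5, 4)


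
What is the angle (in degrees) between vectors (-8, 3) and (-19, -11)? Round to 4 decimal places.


dot = -8*-19 + 3*-11 = 119
|u| = 8.544, |v| = 21.9545
cos(angle) = 0.6344
angle = 50.6246 degrees

50.6246 degrees


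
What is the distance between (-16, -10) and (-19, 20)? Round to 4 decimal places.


d = sqrt((-19--16)^2 + (20--10)^2) = 30.1496

30.1496


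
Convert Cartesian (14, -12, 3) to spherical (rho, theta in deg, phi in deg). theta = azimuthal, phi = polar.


rho = sqrt(14^2 + (-12)^2 + 3^2) = 18.6815
theta = atan2(-12, 14) = 319.3987 deg
phi = acos(3/18.6815) = 80.7591 deg

rho = 18.6815, theta = 319.3987 deg, phi = 80.7591 deg


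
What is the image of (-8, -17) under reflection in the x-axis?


Reflection across x-axis: (x, y) -> (x, -y)
(-8, -17) -> (-8, 17)

(-8, 17)


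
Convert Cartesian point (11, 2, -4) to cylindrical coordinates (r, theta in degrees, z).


r = sqrt(11^2 + 2^2) = 11.1803
theta = atan2(2, 11) = 10.3048 deg
z = -4

r = 11.1803, theta = 10.3048 deg, z = -4


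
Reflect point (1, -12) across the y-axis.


Reflection across y-axis: (x, y) -> (-x, y)
(1, -12) -> (-1, -12)

(-1, -12)


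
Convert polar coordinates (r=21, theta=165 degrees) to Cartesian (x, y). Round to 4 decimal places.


x = 21 * cos(165) = -20.2844
y = 21 * sin(165) = 5.4352

(-20.2844, 5.4352)


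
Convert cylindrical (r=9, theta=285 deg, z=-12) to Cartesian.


x = 9 * cos(285) = 2.3294
y = 9 * sin(285) = -8.6933
z = -12

(2.3294, -8.6933, -12)


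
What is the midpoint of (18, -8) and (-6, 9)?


Midpoint = ((18+-6)/2, (-8+9)/2) = (6, 0.5)

(6, 0.5)


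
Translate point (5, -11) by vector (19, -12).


Translation: (x+dx, y+dy) = (5+19, -11+-12) = (24, -23)

(24, -23)


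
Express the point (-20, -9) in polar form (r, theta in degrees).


r = sqrt((-20)^2 + (-9)^2) = 21.9317
theta = atan2(-9, -20) = 204.2277 degrees

r = 21.9317, theta = 204.2277 degrees


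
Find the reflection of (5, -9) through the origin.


Reflection through origin: (x, y) -> (-x, -y)
(5, -9) -> (-5, 9)

(-5, 9)


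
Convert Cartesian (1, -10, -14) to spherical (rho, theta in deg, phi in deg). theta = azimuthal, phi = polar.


rho = sqrt(1^2 + (-10)^2 + (-14)^2) = 17.2337
theta = atan2(-10, 1) = 275.7106 deg
phi = acos(-14/17.2337) = 144.3274 deg

rho = 17.2337, theta = 275.7106 deg, phi = 144.3274 deg


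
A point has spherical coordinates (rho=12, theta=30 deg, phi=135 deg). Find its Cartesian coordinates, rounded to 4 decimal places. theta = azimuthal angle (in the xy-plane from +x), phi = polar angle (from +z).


x = 12 * sin(135) * cos(30) = 7.3485
y = 12 * sin(135) * sin(30) = 4.2426
z = 12 * cos(135) = -8.4853

(7.3485, 4.2426, -8.4853)


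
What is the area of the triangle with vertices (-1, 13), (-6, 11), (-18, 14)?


Area = |x1(y2-y3) + x2(y3-y1) + x3(y1-y2)| / 2
= |-1*(11-14) + -6*(14-13) + -18*(13-11)| / 2
= 19.5

19.5


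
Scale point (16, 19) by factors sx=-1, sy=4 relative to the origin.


Scaling: (x*sx, y*sy) = (16*-1, 19*4) = (-16, 76)

(-16, 76)


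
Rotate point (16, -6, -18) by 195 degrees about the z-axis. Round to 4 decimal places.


x' = 16*cos(195) - -6*sin(195) = -17.0077
y' = 16*sin(195) + -6*cos(195) = 1.6545
z' = -18

(-17.0077, 1.6545, -18)


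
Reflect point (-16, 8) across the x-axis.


Reflection across x-axis: (x, y) -> (x, -y)
(-16, 8) -> (-16, -8)

(-16, -8)


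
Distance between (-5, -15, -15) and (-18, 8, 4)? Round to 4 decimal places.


d = sqrt((-18--5)^2 + (8--15)^2 + (4--15)^2) = 32.5423

32.5423


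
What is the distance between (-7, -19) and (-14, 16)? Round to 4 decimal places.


d = sqrt((-14--7)^2 + (16--19)^2) = 35.6931

35.6931


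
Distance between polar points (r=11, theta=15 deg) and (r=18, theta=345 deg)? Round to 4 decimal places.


d = sqrt(r1^2 + r2^2 - 2*r1*r2*cos(t2-t1))
d = sqrt(11^2 + 18^2 - 2*11*18*cos(345-15)) = 10.1022

10.1022


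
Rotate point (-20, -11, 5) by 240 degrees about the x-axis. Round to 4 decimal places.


x' = -20
y' = -11*cos(240) - 5*sin(240) = 9.8301
z' = -11*sin(240) + 5*cos(240) = 7.0263

(-20, 9.8301, 7.0263)


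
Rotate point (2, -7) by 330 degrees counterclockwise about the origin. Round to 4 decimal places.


x' = 2*cos(330) - -7*sin(330) = -1.7679
y' = 2*sin(330) + -7*cos(330) = -7.0622

(-1.7679, -7.0622)


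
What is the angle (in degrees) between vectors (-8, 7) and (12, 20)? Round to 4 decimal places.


dot = -8*12 + 7*20 = 44
|u| = 10.6301, |v| = 23.3238
cos(angle) = 0.1775
angle = 79.7778 degrees

79.7778 degrees


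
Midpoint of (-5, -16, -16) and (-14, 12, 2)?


Midpoint = ((-5+-14)/2, (-16+12)/2, (-16+2)/2) = (-9.5, -2, -7)

(-9.5, -2, -7)


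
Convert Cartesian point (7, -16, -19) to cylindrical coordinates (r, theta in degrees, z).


r = sqrt(7^2 + (-16)^2) = 17.4642
theta = atan2(-16, 7) = 293.6294 deg
z = -19

r = 17.4642, theta = 293.6294 deg, z = -19


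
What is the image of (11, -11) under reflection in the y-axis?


Reflection across y-axis: (x, y) -> (-x, y)
(11, -11) -> (-11, -11)

(-11, -11)


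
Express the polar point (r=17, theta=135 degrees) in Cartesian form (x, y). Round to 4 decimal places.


x = 17 * cos(135) = -12.0208
y = 17 * sin(135) = 12.0208

(-12.0208, 12.0208)


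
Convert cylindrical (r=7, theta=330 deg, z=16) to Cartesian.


x = 7 * cos(330) = 6.0622
y = 7 * sin(330) = -3.5
z = 16

(6.0622, -3.5, 16)


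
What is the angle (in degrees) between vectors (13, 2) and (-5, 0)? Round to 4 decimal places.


dot = 13*-5 + 2*0 = -65
|u| = 13.1529, |v| = 5
cos(angle) = -0.9884
angle = 171.2538 degrees

171.2538 degrees


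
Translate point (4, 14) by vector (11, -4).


Translation: (x+dx, y+dy) = (4+11, 14+-4) = (15, 10)

(15, 10)


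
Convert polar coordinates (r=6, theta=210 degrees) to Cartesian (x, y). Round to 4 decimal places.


x = 6 * cos(210) = -5.1962
y = 6 * sin(210) = -3

(-5.1962, -3)


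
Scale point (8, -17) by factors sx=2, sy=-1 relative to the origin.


Scaling: (x*sx, y*sy) = (8*2, -17*-1) = (16, 17)

(16, 17)


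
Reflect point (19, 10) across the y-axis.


Reflection across y-axis: (x, y) -> (-x, y)
(19, 10) -> (-19, 10)

(-19, 10)


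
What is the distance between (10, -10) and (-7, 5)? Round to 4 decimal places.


d = sqrt((-7-10)^2 + (5--10)^2) = 22.6716

22.6716


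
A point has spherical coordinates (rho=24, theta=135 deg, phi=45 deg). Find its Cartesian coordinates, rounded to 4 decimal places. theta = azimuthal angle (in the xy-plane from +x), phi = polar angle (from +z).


x = 24 * sin(45) * cos(135) = -12
y = 24 * sin(45) * sin(135) = 12
z = 24 * cos(45) = 16.9706

(-12, 12, 16.9706)


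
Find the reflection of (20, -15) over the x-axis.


Reflection across x-axis: (x, y) -> (x, -y)
(20, -15) -> (20, 15)

(20, 15)


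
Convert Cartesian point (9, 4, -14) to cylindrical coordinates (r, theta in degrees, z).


r = sqrt(9^2 + 4^2) = 9.8489
theta = atan2(4, 9) = 23.9625 deg
z = -14

r = 9.8489, theta = 23.9625 deg, z = -14


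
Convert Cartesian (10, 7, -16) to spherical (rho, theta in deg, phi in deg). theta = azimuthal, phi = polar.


rho = sqrt(10^2 + 7^2 + (-16)^2) = 20.1246
theta = atan2(7, 10) = 34.992 deg
phi = acos(-16/20.1246) = 142.6596 deg

rho = 20.1246, theta = 34.992 deg, phi = 142.6596 deg


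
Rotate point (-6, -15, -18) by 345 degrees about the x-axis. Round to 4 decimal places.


x' = -6
y' = -15*cos(345) - -18*sin(345) = -19.1476
z' = -15*sin(345) + -18*cos(345) = -13.5044

(-6, -19.1476, -13.5044)


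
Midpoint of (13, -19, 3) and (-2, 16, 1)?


Midpoint = ((13+-2)/2, (-19+16)/2, (3+1)/2) = (5.5, -1.5, 2)

(5.5, -1.5, 2)


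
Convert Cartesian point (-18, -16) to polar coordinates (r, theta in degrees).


r = sqrt((-18)^2 + (-16)^2) = 24.0832
theta = atan2(-16, -18) = 221.6335 degrees

r = 24.0832, theta = 221.6335 degrees


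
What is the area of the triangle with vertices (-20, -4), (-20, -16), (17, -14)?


Area = |x1(y2-y3) + x2(y3-y1) + x3(y1-y2)| / 2
= |-20*(-16--14) + -20*(-14--4) + 17*(-4--16)| / 2
= 222

222


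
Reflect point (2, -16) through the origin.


Reflection through origin: (x, y) -> (-x, -y)
(2, -16) -> (-2, 16)

(-2, 16)


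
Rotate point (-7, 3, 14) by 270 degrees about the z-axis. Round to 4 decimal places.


x' = -7*cos(270) - 3*sin(270) = 3
y' = -7*sin(270) + 3*cos(270) = 7
z' = 14

(3, 7, 14)


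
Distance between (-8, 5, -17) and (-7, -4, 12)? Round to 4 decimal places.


d = sqrt((-7--8)^2 + (-4-5)^2 + (12--17)^2) = 30.3809

30.3809


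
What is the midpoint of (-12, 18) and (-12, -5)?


Midpoint = ((-12+-12)/2, (18+-5)/2) = (-12, 6.5)

(-12, 6.5)


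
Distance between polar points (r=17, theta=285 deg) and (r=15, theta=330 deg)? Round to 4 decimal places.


d = sqrt(r1^2 + r2^2 - 2*r1*r2*cos(t2-t1))
d = sqrt(17^2 + 15^2 - 2*17*15*cos(330-285)) = 12.3845

12.3845


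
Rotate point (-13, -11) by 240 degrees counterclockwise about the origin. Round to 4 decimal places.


x' = -13*cos(240) - -11*sin(240) = -3.0263
y' = -13*sin(240) + -11*cos(240) = 16.7583

(-3.0263, 16.7583)


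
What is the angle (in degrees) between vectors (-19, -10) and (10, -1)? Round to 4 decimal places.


dot = -19*10 + -10*-1 = -180
|u| = 21.4709, |v| = 10.0499
cos(angle) = -0.8342
angle = 146.5309 degrees

146.5309 degrees


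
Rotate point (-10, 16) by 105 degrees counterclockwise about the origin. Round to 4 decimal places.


x' = -10*cos(105) - 16*sin(105) = -12.8666
y' = -10*sin(105) + 16*cos(105) = -13.8004

(-12.8666, -13.8004)


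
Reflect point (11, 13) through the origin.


Reflection through origin: (x, y) -> (-x, -y)
(11, 13) -> (-11, -13)

(-11, -13)


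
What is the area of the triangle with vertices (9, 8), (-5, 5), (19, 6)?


Area = |x1(y2-y3) + x2(y3-y1) + x3(y1-y2)| / 2
= |9*(5-6) + -5*(6-8) + 19*(8-5)| / 2
= 29

29


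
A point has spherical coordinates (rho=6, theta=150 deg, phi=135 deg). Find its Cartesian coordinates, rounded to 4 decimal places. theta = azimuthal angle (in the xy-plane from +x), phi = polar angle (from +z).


x = 6 * sin(135) * cos(150) = -3.6742
y = 6 * sin(135) * sin(150) = 2.1213
z = 6 * cos(135) = -4.2426

(-3.6742, 2.1213, -4.2426)


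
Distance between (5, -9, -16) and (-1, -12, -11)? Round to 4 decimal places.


d = sqrt((-1-5)^2 + (-12--9)^2 + (-11--16)^2) = 8.3666

8.3666


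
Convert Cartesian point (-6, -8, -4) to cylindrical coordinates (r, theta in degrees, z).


r = sqrt((-6)^2 + (-8)^2) = 10
theta = atan2(-8, -6) = 233.1301 deg
z = -4

r = 10, theta = 233.1301 deg, z = -4


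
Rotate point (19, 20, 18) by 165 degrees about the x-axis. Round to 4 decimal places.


x' = 19
y' = 20*cos(165) - 18*sin(165) = -23.9773
z' = 20*sin(165) + 18*cos(165) = -12.2103

(19, -23.9773, -12.2103)


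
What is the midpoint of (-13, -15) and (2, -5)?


Midpoint = ((-13+2)/2, (-15+-5)/2) = (-5.5, -10)

(-5.5, -10)


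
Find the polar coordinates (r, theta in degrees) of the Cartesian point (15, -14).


r = sqrt(15^2 + (-14)^2) = 20.5183
theta = atan2(-14, 15) = 316.9749 degrees

r = 20.5183, theta = 316.9749 degrees


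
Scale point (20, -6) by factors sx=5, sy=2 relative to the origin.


Scaling: (x*sx, y*sy) = (20*5, -6*2) = (100, -12)

(100, -12)


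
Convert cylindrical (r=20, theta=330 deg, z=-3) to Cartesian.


x = 20 * cos(330) = 17.3205
y = 20 * sin(330) = -10
z = -3

(17.3205, -10, -3)


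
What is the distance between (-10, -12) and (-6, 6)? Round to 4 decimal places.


d = sqrt((-6--10)^2 + (6--12)^2) = 18.4391

18.4391


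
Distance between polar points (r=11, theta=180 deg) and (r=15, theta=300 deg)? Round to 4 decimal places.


d = sqrt(r1^2 + r2^2 - 2*r1*r2*cos(t2-t1))
d = sqrt(11^2 + 15^2 - 2*11*15*cos(300-180)) = 22.6053

22.6053


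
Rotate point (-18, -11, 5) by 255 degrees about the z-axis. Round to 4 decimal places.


x' = -18*cos(255) - -11*sin(255) = -5.9664
y' = -18*sin(255) + -11*cos(255) = 20.2337
z' = 5

(-5.9664, 20.2337, 5)


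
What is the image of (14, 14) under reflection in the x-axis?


Reflection across x-axis: (x, y) -> (x, -y)
(14, 14) -> (14, -14)

(14, -14)


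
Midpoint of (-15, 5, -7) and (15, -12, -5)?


Midpoint = ((-15+15)/2, (5+-12)/2, (-7+-5)/2) = (0, -3.5, -6)

(0, -3.5, -6)


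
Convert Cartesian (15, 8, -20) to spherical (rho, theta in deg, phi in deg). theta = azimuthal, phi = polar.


rho = sqrt(15^2 + 8^2 + (-20)^2) = 26.2488
theta = atan2(8, 15) = 28.0725 deg
phi = acos(-20/26.2488) = 139.6355 deg

rho = 26.2488, theta = 28.0725 deg, phi = 139.6355 deg


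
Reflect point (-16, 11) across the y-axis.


Reflection across y-axis: (x, y) -> (-x, y)
(-16, 11) -> (16, 11)

(16, 11)


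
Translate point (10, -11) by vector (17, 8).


Translation: (x+dx, y+dy) = (10+17, -11+8) = (27, -3)

(27, -3)


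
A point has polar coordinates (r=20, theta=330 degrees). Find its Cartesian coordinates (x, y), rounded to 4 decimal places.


x = 20 * cos(330) = 17.3205
y = 20 * sin(330) = -10

(17.3205, -10)


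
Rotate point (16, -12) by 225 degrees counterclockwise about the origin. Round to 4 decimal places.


x' = 16*cos(225) - -12*sin(225) = -19.799
y' = 16*sin(225) + -12*cos(225) = -2.8284

(-19.799, -2.8284)


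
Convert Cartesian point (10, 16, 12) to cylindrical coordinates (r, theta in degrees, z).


r = sqrt(10^2 + 16^2) = 18.868
theta = atan2(16, 10) = 57.9946 deg
z = 12

r = 18.868, theta = 57.9946 deg, z = 12


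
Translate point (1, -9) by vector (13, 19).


Translation: (x+dx, y+dy) = (1+13, -9+19) = (14, 10)

(14, 10)


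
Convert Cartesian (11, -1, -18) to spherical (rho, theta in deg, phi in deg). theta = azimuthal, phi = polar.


rho = sqrt(11^2 + (-1)^2 + (-18)^2) = 21.1187
theta = atan2(-1, 11) = 354.8056 deg
phi = acos(-18/21.1187) = 148.4654 deg

rho = 21.1187, theta = 354.8056 deg, phi = 148.4654 deg


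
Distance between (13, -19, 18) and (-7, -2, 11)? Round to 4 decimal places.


d = sqrt((-7-13)^2 + (-2--19)^2 + (11-18)^2) = 27.1662

27.1662


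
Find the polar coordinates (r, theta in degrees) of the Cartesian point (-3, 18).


r = sqrt((-3)^2 + 18^2) = 18.2483
theta = atan2(18, -3) = 99.4623 degrees

r = 18.2483, theta = 99.4623 degrees


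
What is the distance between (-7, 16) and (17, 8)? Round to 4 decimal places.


d = sqrt((17--7)^2 + (8-16)^2) = 25.2982

25.2982


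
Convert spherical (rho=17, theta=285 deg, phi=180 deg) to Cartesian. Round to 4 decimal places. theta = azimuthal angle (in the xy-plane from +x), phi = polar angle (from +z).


x = 17 * sin(180) * cos(285) = 0
y = 17 * sin(180) * sin(285) = 0
z = 17 * cos(180) = -17

(0, 0, -17)


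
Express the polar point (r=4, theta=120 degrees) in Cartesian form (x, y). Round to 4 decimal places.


x = 4 * cos(120) = -2
y = 4 * sin(120) = 3.4641

(-2, 3.4641)


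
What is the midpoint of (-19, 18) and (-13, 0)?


Midpoint = ((-19+-13)/2, (18+0)/2) = (-16, 9)

(-16, 9)


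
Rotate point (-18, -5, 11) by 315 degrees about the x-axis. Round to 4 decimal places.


x' = -18
y' = -5*cos(315) - 11*sin(315) = 4.2426
z' = -5*sin(315) + 11*cos(315) = 11.3137

(-18, 4.2426, 11.3137)
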